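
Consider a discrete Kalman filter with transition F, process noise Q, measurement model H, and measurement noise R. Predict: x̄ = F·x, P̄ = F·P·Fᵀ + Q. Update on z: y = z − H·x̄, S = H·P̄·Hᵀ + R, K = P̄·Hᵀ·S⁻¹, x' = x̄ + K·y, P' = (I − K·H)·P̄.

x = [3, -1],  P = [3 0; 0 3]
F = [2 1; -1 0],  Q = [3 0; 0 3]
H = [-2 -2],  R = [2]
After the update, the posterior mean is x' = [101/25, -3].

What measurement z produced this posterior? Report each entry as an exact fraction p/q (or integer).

x̄ = F·x = [5, -3]
P̄ = F·P·Fᵀ + Q = [18 -6; -6 6]
S = H·P̄·Hᵀ + R = [50]
K = P̄·Hᵀ·S⁻¹ = [-12/25; 0]
x' − x̄ = [-24/25, 0] = K·y
y = (KᵀK)⁻¹·Kᵀ·(x' − x̄) = [2]
z = y + H·x̄ = [2] + [-4] = [-2]

z = [-2]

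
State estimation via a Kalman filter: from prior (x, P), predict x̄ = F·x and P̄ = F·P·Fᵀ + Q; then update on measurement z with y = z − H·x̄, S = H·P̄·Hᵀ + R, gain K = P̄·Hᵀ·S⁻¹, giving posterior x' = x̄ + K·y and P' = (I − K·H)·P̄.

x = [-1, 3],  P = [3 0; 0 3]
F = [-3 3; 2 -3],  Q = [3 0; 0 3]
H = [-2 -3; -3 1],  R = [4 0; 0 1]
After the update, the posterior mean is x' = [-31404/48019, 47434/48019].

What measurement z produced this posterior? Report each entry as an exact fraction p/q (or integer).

z = [-2, 3]

x̄ = F·x = [12, -11]
P̄ = F·P·Fᵀ + Q = [57 -45; -45 42]
S = H·P̄·Hᵀ + R = [70 -99; -99 826]
K = P̄·Hᵀ·S⁻¹ = [-4038/48019 -13041/48019; -12213/48019 8826/48019]
x' − x̄ = [-607632/48019, 575643/48019] = K·y
y = (KᵀK)⁻¹·Kᵀ·(x' − x̄) = [-11, 50]
z = y + H·x̄ = [-11, 50] + [9, -47] = [-2, 3]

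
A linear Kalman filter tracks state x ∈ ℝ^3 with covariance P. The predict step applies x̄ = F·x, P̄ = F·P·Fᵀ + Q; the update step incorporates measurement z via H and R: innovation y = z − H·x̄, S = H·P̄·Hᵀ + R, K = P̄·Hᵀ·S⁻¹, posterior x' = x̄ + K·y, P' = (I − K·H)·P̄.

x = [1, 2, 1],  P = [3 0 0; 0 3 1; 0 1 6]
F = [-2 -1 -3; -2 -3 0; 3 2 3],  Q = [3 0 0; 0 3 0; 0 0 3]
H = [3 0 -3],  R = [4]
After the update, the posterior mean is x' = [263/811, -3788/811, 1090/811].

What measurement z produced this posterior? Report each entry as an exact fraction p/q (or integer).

z = [-3]

x̄ = F·x = [-7, -8, 10]
P̄ = F·P·Fᵀ + Q = [78 30 -87; 30 42 -45; -87 -45 108]
S = H·P̄·Hᵀ + R = [3244]
K = P̄·Hᵀ·S⁻¹ = [495/3244; 225/3244; -585/3244]
x' − x̄ = [5940/811, 2700/811, -7020/811] = K·y
y = (KᵀK)⁻¹·Kᵀ·(x' − x̄) = [48]
z = y + H·x̄ = [48] + [-51] = [-3]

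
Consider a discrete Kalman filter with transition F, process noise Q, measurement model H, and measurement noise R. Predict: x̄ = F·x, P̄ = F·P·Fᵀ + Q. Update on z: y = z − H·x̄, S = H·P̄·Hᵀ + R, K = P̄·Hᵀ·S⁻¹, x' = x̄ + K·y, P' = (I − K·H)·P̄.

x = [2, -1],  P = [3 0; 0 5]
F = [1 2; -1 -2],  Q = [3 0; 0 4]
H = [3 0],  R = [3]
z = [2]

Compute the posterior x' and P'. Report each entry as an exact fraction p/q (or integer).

x̄ = F·x = [0, 0]
P̄ = F·P·Fᵀ + Q = [26 -23; -23 27]
y = z − H·x̄ = [2]
S = H·P̄·Hᵀ + R = [237]
K = P̄·Hᵀ·S⁻¹ = [26/79; -23/79]
x' = x̄ + K·y = [52/79, -46/79]
P' = (I − K·H)·P̄ = [26/79 -23/79; -23/79 546/79]

x' = [52/79, -46/79]
P' = [26/79 -23/79; -23/79 546/79]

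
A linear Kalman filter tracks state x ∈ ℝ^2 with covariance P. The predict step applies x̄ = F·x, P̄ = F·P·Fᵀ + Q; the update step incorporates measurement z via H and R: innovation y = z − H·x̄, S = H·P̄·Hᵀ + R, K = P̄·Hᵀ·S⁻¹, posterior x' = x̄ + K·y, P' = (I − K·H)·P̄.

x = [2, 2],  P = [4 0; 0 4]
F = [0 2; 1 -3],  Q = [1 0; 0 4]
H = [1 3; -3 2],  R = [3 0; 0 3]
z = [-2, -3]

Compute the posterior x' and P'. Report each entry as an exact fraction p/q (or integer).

x̄ = F·x = [4, -4]
P̄ = F·P·Fᵀ + Q = [17 -24; -24 44]
y = z − H·x̄ = [6, 17]
S = H·P̄·Hᵀ + R = [272 381; 381 620]
K = P̄·Hᵀ·S⁻¹ = [3619/23479 -5973/23479; 6000/23479 2372/23479]
x' = x̄ + K·y = [14089/23479, -17592/23479]
P' = (I − K·H)·P̄ = [6861/23479 1332/23479; 1332/23479 5556/23479]

x' = [14089/23479, -17592/23479]
P' = [6861/23479 1332/23479; 1332/23479 5556/23479]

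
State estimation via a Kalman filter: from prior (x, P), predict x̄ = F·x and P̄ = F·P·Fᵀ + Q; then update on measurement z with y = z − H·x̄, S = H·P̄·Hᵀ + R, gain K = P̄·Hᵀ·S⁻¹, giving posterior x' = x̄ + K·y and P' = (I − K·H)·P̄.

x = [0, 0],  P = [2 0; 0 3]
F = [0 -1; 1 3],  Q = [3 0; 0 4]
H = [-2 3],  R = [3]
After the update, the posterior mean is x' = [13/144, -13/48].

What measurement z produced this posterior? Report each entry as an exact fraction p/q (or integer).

x̄ = F·x = [0, 0]
P̄ = F·P·Fᵀ + Q = [6 -9; -9 33]
S = H·P̄·Hᵀ + R = [432]
K = P̄·Hᵀ·S⁻¹ = [-13/144; 13/48]
x' − x̄ = [13/144, -13/48] = K·y
y = (KᵀK)⁻¹·Kᵀ·(x' − x̄) = [-1]
z = y + H·x̄ = [-1] + [0] = [-1]

z = [-1]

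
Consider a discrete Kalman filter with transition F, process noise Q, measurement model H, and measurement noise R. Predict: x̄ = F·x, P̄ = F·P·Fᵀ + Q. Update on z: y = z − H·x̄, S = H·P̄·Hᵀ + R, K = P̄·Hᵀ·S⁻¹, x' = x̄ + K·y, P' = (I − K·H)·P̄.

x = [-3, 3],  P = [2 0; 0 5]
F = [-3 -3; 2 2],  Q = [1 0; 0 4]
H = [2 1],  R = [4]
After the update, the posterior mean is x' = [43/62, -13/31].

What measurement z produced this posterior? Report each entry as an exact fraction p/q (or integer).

z = [1]

x̄ = F·x = [0, 0]
P̄ = F·P·Fᵀ + Q = [64 -42; -42 32]
S = H·P̄·Hᵀ + R = [124]
K = P̄·Hᵀ·S⁻¹ = [43/62; -13/31]
x' − x̄ = [43/62, -13/31] = K·y
y = (KᵀK)⁻¹·Kᵀ·(x' − x̄) = [1]
z = y + H·x̄ = [1] + [0] = [1]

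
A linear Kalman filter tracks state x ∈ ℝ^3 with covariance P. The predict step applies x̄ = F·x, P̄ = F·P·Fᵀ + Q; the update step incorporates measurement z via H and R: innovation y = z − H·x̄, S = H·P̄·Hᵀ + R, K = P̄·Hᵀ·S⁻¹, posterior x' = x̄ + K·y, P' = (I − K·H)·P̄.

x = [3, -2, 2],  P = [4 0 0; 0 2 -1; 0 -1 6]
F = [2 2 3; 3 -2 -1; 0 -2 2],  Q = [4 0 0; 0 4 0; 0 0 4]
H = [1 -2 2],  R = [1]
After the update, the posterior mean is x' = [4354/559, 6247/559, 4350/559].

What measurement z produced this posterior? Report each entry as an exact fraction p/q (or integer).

x̄ = F·x = [8, 11, 8]
P̄ = F·P·Fᵀ + Q = [70 6 30; 6 50 -2; 30 -2 44]
S = H·P̄·Hᵀ + R = [559]
K = P̄·Hᵀ·S⁻¹ = [118/559; -98/559; 122/559]
x' − x̄ = [-118/559, 98/559, -122/559] = K·y
y = (KᵀK)⁻¹·Kᵀ·(x' − x̄) = [-1]
z = y + H·x̄ = [-1] + [2] = [1]

z = [1]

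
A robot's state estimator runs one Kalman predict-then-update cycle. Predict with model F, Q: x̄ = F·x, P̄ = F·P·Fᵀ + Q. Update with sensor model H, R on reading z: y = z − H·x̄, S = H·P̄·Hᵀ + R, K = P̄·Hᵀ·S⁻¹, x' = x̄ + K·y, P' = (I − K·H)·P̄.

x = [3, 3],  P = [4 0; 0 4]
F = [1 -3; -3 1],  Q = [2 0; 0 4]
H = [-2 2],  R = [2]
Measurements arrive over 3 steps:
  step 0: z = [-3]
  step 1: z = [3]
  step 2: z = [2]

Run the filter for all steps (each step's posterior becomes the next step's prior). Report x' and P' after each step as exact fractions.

step 0: x' = [-1416/269, -1818/269], P' = [2586/269 2520/269; 2520/269 2588/269]
step 1: x' = [10296/865, 2274/173], P' = [307448/7785 61166/1557; 61166/1557 61594/1557]
step 2: x' = [-5718386/221461, -5466046/221461], P' = [35251728/221461 35204006/221461; 35204006/221461 35263122/221461]

step 0: x̄ = F·x = [-6, -6]
step 0: P̄ = F·P·Fᵀ + Q = [42 -24; -24 44]
step 0: y = z − H·x̄ = [-3]
step 0: S = H·P̄·Hᵀ + R = [538]
step 0: K = P̄·Hᵀ·S⁻¹ = [-66/269; 68/269]
step 0: x' = x̄ + K·y = [-1416/269, -1818/269]
step 0: P' = (I − K·H)·P̄ = [2586/269 2520/269; 2520/269 2588/269]
step 1: x̄ = F·x = [4038/269, 2430/269]
step 1: P̄ = F·P·Fᵀ + Q = [11296/269 9678/269; 9678/269 11818/269]
step 1: y = z − H·x̄ = [4023/269]
step 1: S = H·P̄·Hᵀ + R = [15570/269]
step 1: K = P̄·Hᵀ·S⁻¹ = [-1618/7785; 428/1557]
step 1: x' = x̄ + K·y = [10296/865, 2274/173]
step 1: P' = (I − K·H)·P̄ = [307448/7785 61166/1557; 61166/1557 61594/1557]
step 2: x̄ = F·x = [-23814/865, -19518/865]
step 2: P̄ = F·P·Fᵀ + Q = [1259768/7785 1212046/7785; 1212046/7785 1271162/7785]
step 2: y = z − H·x̄ = [-6862/865]
step 2: S = H·P̄·Hᵀ + R = [442922/7785]
step 2: K = P̄·Hᵀ·S⁻¹ = [-47722/221461; 59116/221461]
step 2: x' = x̄ + K·y = [-5718386/221461, -5466046/221461]
step 2: P' = (I − K·H)·P̄ = [35251728/221461 35204006/221461; 35204006/221461 35263122/221461]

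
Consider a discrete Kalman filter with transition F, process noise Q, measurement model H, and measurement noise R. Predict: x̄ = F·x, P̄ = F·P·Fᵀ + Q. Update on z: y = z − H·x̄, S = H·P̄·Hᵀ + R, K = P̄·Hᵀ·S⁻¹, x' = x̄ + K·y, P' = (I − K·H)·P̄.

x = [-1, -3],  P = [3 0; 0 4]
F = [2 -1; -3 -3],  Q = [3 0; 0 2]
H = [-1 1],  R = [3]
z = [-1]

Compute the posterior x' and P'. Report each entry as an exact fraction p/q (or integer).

x̄ = F·x = [1, 12]
P̄ = F·P·Fᵀ + Q = [19 -6; -6 65]
y = z − H·x̄ = [-12]
S = H·P̄·Hᵀ + R = [99]
K = P̄·Hᵀ·S⁻¹ = [-25/99; 71/99]
x' = x̄ + K·y = [133/33, 112/33]
P' = (I − K·H)·P̄ = [1256/99 1181/99; 1181/99 1394/99]

x' = [133/33, 112/33]
P' = [1256/99 1181/99; 1181/99 1394/99]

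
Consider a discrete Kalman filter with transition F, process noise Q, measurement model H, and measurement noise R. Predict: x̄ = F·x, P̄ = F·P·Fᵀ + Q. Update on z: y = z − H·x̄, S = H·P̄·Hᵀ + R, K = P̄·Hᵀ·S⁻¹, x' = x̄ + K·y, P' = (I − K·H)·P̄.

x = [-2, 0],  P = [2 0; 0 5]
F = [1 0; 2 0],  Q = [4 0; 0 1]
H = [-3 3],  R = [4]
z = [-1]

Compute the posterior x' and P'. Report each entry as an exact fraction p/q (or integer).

x' = [-164/67, -193/67]
P' = [366/67 358/67; 358/67 378/67]

x̄ = F·x = [-2, -4]
P̄ = F·P·Fᵀ + Q = [6 4; 4 9]
y = z − H·x̄ = [5]
S = H·P̄·Hᵀ + R = [67]
K = P̄·Hᵀ·S⁻¹ = [-6/67; 15/67]
x' = x̄ + K·y = [-164/67, -193/67]
P' = (I − K·H)·P̄ = [366/67 358/67; 358/67 378/67]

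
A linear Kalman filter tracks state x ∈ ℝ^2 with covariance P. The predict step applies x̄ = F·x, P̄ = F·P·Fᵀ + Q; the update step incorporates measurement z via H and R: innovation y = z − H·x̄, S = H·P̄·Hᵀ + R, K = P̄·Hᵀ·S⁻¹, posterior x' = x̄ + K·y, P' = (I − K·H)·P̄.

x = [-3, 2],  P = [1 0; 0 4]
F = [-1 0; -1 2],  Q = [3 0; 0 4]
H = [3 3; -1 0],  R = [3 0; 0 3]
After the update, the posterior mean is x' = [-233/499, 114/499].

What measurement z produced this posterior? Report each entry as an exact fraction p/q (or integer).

x̄ = F·x = [3, 7]
P̄ = F·P·Fᵀ + Q = [4 1; 1 21]
S = H·P̄·Hᵀ + R = [246 -15; -15 7]
K = P̄·Hᵀ·S⁻¹ = [15/499 -253/499; 149/499 248/499]
x' − x̄ = [-1730/499, -3379/499] = K·y
y = (KᵀK)⁻¹·Kᵀ·(x' − x̄) = [-31, 5]
z = y + H·x̄ = [-31, 5] + [30, -3] = [-1, 2]

z = [-1, 2]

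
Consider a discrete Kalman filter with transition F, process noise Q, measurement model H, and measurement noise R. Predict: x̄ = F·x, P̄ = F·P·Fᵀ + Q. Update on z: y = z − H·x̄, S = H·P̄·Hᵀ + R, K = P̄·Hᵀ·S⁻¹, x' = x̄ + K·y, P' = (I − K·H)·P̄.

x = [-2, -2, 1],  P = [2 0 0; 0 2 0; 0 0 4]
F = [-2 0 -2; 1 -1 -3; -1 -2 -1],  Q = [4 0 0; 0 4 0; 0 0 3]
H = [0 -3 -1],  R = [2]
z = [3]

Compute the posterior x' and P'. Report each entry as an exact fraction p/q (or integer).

x̄ = F·x = [2, -3, 5]
P̄ = F·P·Fᵀ + Q = [28 20 12; 20 44 14; 12 14 17]
y = z − H·x̄ = [-1]
S = H·P̄·Hᵀ + R = [499]
K = P̄·Hᵀ·S⁻¹ = [-72/499; -146/499; -59/499]
x' = x̄ + K·y = [1070/499, -1351/499, 2554/499]
P' = (I − K·H)·P̄ = [8788/499 -532/499 1740/499; -532/499 640/499 -1628/499; 1740/499 -1628/499 5002/499]

x' = [1070/499, -1351/499, 2554/499]
P' = [8788/499 -532/499 1740/499; -532/499 640/499 -1628/499; 1740/499 -1628/499 5002/499]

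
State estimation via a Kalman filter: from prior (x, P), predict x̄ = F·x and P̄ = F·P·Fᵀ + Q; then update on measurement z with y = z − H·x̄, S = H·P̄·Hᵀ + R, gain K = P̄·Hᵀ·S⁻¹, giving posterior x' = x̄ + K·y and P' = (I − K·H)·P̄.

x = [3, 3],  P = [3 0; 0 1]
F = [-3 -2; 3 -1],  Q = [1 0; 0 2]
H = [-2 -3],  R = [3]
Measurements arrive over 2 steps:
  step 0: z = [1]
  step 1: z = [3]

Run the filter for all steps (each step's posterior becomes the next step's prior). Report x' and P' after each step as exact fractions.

step 0: x̄ = F·x = [-15, 6]
step 0: P̄ = F·P·Fᵀ + Q = [32 -25; -25 30]
step 0: y = z − H·x̄ = [-11]
step 0: S = H·P̄·Hᵀ + R = [101]
step 0: K = P̄·Hᵀ·S⁻¹ = [11/101; -40/101]
step 0: x' = x̄ + K·y = [-1636/101, 1046/101]
step 0: P' = (I − K·H)·P̄ = [3111/101 -2085/101; -2085/101 1430/101]
step 1: x̄ = F·x = [2816/101, -5954/101]
step 1: P̄ = F·P·Fᵀ + Q = [8800/101 -18884/101; -18884/101 42141/101]
step 1: y = z − H·x̄ = [-11927/101]
step 1: S = H·P̄·Hᵀ + R = [188164/101]
step 1: K = P̄·Hᵀ·S⁻¹ = [9763/47041; -88655/188164]
step 1: x' = x̄ + K·y = [158655/47041, -623171/188164]
step 1: P' = (I − K·H)·P̄ = [323724/47041 -225579/47041; -225579/47041 690199/188164]

step 0: x' = [-1636/101, 1046/101], P' = [3111/101 -2085/101; -2085/101 1430/101]
step 1: x' = [158655/47041, -623171/188164], P' = [323724/47041 -225579/47041; -225579/47041 690199/188164]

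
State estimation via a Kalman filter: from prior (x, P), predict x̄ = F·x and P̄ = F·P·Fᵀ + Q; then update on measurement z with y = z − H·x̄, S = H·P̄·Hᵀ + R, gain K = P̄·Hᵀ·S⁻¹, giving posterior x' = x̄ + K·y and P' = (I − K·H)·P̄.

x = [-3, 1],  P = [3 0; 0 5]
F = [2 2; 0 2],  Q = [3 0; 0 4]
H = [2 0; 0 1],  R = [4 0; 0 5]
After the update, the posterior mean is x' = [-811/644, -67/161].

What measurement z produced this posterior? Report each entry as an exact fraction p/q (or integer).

x̄ = F·x = [-4, 2]
P̄ = F·P·Fᵀ + Q = [35 20; 20 24]
S = H·P̄·Hᵀ + R = [144 40; 40 29]
K = P̄·Hᵀ·S⁻¹ = [615/1288 5/161; 25/322 116/161]
x' − x̄ = [1765/644, -389/161] = K·y
y = (KᵀK)⁻¹·Kᵀ·(x' − x̄) = [6, -4]
z = y + H·x̄ = [6, -4] + [-8, 2] = [-2, -2]

z = [-2, -2]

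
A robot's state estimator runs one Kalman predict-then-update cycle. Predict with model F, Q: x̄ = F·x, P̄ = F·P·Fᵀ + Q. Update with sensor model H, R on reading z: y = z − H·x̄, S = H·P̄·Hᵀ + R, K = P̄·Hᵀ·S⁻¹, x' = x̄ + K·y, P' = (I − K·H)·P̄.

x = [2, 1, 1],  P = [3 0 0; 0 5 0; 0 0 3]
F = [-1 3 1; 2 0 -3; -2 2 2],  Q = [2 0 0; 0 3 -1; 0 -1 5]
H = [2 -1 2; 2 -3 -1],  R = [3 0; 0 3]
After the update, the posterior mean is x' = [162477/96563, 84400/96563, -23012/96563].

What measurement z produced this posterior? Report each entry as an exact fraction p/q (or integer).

x̄ = F·x = [2, 1, 0]
P̄ = F·P·Fᵀ + Q = [53 -15 42; -15 42 -31; 42 -31 49]
S = H·P̄·Hᵀ + R = [973 599; 599 468]
K = P̄·Hᵀ·S⁻¹ = [30649/96563 -16738/96563; 12163/96563 -41359/96563; 23012/96563 -3043/96563]
x' − x̄ = [-30649/96563, -12163/96563, -23012/96563] = K·y
y = (KᵀK)⁻¹·Kᵀ·(x' − x̄) = [-1, 0]
z = y + H·x̄ = [-1, 0] + [3, 1] = [2, 1]

z = [2, 1]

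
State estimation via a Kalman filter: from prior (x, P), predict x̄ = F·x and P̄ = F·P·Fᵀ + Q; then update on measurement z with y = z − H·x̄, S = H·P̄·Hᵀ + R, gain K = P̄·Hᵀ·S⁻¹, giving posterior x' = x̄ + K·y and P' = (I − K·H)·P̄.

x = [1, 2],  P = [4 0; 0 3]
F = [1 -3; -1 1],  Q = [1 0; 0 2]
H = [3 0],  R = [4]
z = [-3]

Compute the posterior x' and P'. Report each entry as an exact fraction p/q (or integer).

x' = [-77/73, -44/73]
P' = [32/73 -13/73; -13/73 1107/292]

x̄ = F·x = [-5, 1]
P̄ = F·P·Fᵀ + Q = [32 -13; -13 9]
y = z − H·x̄ = [12]
S = H·P̄·Hᵀ + R = [292]
K = P̄·Hᵀ·S⁻¹ = [24/73; -39/292]
x' = x̄ + K·y = [-77/73, -44/73]
P' = (I − K·H)·P̄ = [32/73 -13/73; -13/73 1107/292]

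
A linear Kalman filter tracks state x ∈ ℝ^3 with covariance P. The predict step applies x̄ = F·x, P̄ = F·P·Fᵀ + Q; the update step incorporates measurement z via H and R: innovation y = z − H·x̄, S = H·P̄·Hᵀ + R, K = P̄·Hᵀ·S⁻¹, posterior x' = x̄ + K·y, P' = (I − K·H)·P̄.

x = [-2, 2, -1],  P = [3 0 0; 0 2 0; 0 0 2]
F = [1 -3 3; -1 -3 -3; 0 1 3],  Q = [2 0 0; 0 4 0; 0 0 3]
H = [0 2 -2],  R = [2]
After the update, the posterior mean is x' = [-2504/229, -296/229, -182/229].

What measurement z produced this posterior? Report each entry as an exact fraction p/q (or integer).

z = [-1]

x̄ = F·x = [-11, -1, -1]
P̄ = F·P·Fᵀ + Q = [41 -3 12; -3 43 -24; 12 -24 23]
S = H·P̄·Hᵀ + R = [458]
K = P̄·Hᵀ·S⁻¹ = [-15/229; 67/229; -47/229]
x' − x̄ = [15/229, -67/229, 47/229] = K·y
y = (KᵀK)⁻¹·Kᵀ·(x' − x̄) = [-1]
z = y + H·x̄ = [-1] + [0] = [-1]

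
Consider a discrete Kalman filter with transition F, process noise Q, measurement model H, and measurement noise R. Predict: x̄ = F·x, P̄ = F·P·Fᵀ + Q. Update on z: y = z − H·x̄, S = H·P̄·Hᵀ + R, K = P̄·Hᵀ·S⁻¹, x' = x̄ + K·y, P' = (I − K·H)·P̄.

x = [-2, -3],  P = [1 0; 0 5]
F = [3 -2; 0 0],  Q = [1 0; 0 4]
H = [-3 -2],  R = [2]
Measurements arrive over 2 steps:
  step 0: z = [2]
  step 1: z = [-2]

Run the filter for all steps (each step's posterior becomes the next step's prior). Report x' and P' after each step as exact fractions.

step 0: x̄ = F·x = [0, 0]
step 0: P̄ = F·P·Fᵀ + Q = [30 0; 0 4]
step 0: y = z − H·x̄ = [2]
step 0: S = H·P̄·Hᵀ + R = [288]
step 0: K = P̄·Hᵀ·S⁻¹ = [-5/16; -1/36]
step 0: x' = x̄ + K·y = [-5/8, -1/18]
step 0: P' = (I − K·H)·P̄ = [15/8 -5/2; -5/2 34/9]
step 1: x̄ = F·x = [-127/72, 0]
step 1: P̄ = F·P·Fᵀ + Q = [4535/72 0; 0 4]
step 1: y = z − H·x̄ = [-175/24]
step 1: S = H·P̄·Hᵀ + R = [4679/8]
step 1: K = P̄·Hᵀ·S⁻¹ = [-4535/14037; -64/4679]
step 1: x' = x̄ + K·y = [8308/14037, 1400/14037]
step 1: P' = (I − K·H)·P̄ = [9070/4679 -36280/14037; -36280/14037 18204/4679]

step 0: x' = [-5/8, -1/18], P' = [15/8 -5/2; -5/2 34/9]
step 1: x' = [8308/14037, 1400/14037], P' = [9070/4679 -36280/14037; -36280/14037 18204/4679]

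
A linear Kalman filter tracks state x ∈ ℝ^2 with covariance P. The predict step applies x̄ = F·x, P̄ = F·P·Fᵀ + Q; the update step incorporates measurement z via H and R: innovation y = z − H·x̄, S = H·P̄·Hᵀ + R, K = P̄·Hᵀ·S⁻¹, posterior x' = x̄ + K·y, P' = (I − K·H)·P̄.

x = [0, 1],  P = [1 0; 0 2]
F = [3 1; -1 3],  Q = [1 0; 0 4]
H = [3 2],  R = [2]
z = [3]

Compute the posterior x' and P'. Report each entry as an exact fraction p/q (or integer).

x̄ = F·x = [1, 3]
P̄ = F·P·Fᵀ + Q = [12 3; 3 23]
y = z − H·x̄ = [-6]
S = H·P̄·Hᵀ + R = [238]
K = P̄·Hᵀ·S⁻¹ = [3/17; 55/238]
x' = x̄ + K·y = [-1/17, 192/119]
P' = (I − K·H)·P̄ = [78/17 -114/17; -114/17 2449/238]

x' = [-1/17, 192/119]
P' = [78/17 -114/17; -114/17 2449/238]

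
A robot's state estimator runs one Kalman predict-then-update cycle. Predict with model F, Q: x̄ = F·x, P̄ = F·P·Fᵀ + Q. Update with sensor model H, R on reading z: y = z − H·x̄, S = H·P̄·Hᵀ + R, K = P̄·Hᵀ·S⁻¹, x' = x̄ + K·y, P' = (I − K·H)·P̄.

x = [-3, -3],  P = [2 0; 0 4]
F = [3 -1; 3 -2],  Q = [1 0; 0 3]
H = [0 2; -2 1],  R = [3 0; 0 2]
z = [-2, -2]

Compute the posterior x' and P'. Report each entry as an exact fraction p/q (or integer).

x̄ = F·x = [-6, -3]
P̄ = F·P·Fᵀ + Q = [23 26; 26 37]
y = z − H·x̄ = [4, -11]
S = H·P̄·Hᵀ + R = [151 -30; -30 27]
K = P̄·Hᵀ·S⁻¹ = [268/1059 -1460/3177; 172/353 -5/353]
x' = x̄ + K·y = [214/3177, -316/353]
P' = (I − K·H)·P̄ = [2063/3177 134/353; 134/353 258/353]

x' = [214/3177, -316/353]
P' = [2063/3177 134/353; 134/353 258/353]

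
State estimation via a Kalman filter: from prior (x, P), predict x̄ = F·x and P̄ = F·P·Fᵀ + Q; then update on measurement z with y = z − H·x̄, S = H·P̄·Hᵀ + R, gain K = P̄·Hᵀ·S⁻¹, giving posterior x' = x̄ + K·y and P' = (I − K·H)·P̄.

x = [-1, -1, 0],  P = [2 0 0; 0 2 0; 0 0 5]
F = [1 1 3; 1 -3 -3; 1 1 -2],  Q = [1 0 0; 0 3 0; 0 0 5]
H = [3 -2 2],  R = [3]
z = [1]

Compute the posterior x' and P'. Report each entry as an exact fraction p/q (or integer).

x' = [374/303, -183/101, -322/101]
P' = [7034/909 245/303 -1058/101; 245/303 939/101 778/101; -1058/101 778/101 2353/101]

x̄ = F·x = [-2, 2, -2]
P̄ = F·P·Fᵀ + Q = [50 -49 -26; -49 68 26; -26 26 29]
y = z − H·x̄ = [15]
S = H·P̄·Hᵀ + R = [909]
K = P̄·Hᵀ·S⁻¹ = [196/909; -77/303; -8/101]
x' = x̄ + K·y = [374/303, -183/101, -322/101]
P' = (I − K·H)·P̄ = [7034/909 245/303 -1058/101; 245/303 939/101 778/101; -1058/101 778/101 2353/101]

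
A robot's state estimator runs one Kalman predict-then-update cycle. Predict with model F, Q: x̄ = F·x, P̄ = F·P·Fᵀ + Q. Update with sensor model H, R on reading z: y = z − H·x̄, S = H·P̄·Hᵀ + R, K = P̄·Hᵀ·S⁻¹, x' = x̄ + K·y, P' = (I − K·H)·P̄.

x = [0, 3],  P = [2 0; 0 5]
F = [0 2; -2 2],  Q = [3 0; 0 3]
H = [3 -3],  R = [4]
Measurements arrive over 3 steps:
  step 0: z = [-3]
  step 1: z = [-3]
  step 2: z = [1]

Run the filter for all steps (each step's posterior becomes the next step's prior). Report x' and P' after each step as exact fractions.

step 0: x' = [753/130, 879/130], P' = [2909/130 2897/130; 2897/130 2941/130]
step 1: x' = [40377/28066, 66807/28066], P' = [281555/56132 257599/56132; 257599/56132 258475/56132]
step 2: x' = [9076647/3347909, 7817880/3347909], P' = [14104210/3347909 12905418/3347909; 12905418/3347909 13169638/3347909]

step 0: x̄ = F·x = [6, 6]
step 0: P̄ = F·P·Fᵀ + Q = [23 20; 20 31]
step 0: y = z − H·x̄ = [-3]
step 0: S = H·P̄·Hᵀ + R = [130]
step 0: K = P̄·Hᵀ·S⁻¹ = [9/130; -33/130]
step 0: x' = x̄ + K·y = [753/130, 879/130]
step 0: P' = (I − K·H)·P̄ = [2909/130 2897/130; 2897/130 2941/130]
step 1: x̄ = F·x = [879/65, 126/65]
step 1: P̄ = F·P·Fᵀ + Q = [6077/65 88/65; 88/65 307/65]
step 1: y = z − H·x̄ = [-2454/65]
step 1: S = H·P̄·Hᵀ + R = [56132/65]
step 1: K = P̄·Hᵀ·S⁻¹ = [17967/56132; -657/56132]
step 1: x' = x̄ + K·y = [40377/28066, 66807/28066]
step 1: P' = (I − K·H)·P̄ = [281555/56132 257599/56132; 257599/56132 258475/56132]
step 2: x̄ = F·x = [66807/14033, 26430/14033]
step 2: P̄ = F·P·Fᵀ + Q = [300574/14033 876/14033; 876/14033 66931/14033]
step 2: y = z − H·x̄ = [-107098/14033]
step 2: S = H·P̄·Hᵀ + R = [3347909/14033]
step 2: K = P̄·Hᵀ·S⁻¹ = [899094/3347909; -198165/3347909]
step 2: x' = x̄ + K·y = [9076647/3347909, 7817880/3347909]
step 2: P' = (I − K·H)·P̄ = [14104210/3347909 12905418/3347909; 12905418/3347909 13169638/3347909]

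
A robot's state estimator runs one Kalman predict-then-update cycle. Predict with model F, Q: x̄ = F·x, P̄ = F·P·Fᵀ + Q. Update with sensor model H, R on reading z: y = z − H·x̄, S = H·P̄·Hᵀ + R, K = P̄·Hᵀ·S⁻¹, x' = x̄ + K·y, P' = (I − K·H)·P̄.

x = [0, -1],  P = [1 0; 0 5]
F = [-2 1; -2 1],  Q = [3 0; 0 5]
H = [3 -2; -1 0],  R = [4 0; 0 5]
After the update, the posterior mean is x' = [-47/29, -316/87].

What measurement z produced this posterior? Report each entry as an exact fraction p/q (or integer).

x̄ = F·x = [-1, -1]
P̄ = F·P·Fᵀ + Q = [12 9; 9 14]
S = H·P̄·Hᵀ + R = [60 -18; -18 17]
K = P̄·Hᵀ·S⁻¹ = [15/116 -33/58; -179/696 -93/116]
x' − x̄ = [-18/29, -229/87] = K·y
y = (KᵀK)⁻¹·Kᵀ·(x' − x̄) = [4, 2]
z = y + H·x̄ = [4, 2] + [-1, 1] = [3, 3]

z = [3, 3]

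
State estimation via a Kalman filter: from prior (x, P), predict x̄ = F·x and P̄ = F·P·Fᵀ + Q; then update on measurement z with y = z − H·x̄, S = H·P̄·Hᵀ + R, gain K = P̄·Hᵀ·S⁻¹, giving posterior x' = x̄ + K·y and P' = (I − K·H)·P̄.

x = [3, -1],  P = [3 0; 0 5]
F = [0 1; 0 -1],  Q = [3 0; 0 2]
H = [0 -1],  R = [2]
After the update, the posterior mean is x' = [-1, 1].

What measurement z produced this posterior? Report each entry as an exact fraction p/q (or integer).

x̄ = F·x = [-1, 1]
P̄ = F·P·Fᵀ + Q = [8 -5; -5 7]
S = H·P̄·Hᵀ + R = [9]
K = P̄·Hᵀ·S⁻¹ = [5/9; -7/9]
x' − x̄ = [0, 0] = K·y
y = (KᵀK)⁻¹·Kᵀ·(x' − x̄) = [0]
z = y + H·x̄ = [0] + [-1] = [-1]

z = [-1]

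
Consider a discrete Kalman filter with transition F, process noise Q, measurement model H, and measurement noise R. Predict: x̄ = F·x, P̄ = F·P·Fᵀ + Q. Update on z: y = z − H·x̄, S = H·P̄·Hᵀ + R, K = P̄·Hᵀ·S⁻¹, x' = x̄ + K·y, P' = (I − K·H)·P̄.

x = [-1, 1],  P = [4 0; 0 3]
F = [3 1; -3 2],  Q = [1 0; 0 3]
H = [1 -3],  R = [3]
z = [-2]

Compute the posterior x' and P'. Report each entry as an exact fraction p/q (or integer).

x' = [293/341, 665/682]
P' = [5190/341 1665/341; 1665/341 1293/682]

x̄ = F·x = [-2, 5]
P̄ = F·P·Fᵀ + Q = [40 -30; -30 51]
y = z − H·x̄ = [15]
S = H·P̄·Hᵀ + R = [682]
K = P̄·Hᵀ·S⁻¹ = [65/341; -183/682]
x' = x̄ + K·y = [293/341, 665/682]
P' = (I − K·H)·P̄ = [5190/341 1665/341; 1665/341 1293/682]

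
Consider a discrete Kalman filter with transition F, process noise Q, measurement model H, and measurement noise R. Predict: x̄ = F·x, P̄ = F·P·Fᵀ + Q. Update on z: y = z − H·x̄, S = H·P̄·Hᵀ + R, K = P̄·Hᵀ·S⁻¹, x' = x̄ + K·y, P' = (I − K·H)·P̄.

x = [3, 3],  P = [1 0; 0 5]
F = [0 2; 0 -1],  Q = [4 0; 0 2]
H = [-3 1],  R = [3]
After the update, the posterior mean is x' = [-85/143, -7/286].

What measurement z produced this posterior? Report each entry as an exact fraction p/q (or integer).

z = [2]

x̄ = F·x = [6, -3]
P̄ = F·P·Fᵀ + Q = [24 -10; -10 7]
S = H·P̄·Hᵀ + R = [286]
K = P̄·Hᵀ·S⁻¹ = [-41/143; 37/286]
x' − x̄ = [-943/143, 851/286] = K·y
y = (KᵀK)⁻¹·Kᵀ·(x' − x̄) = [23]
z = y + H·x̄ = [23] + [-21] = [2]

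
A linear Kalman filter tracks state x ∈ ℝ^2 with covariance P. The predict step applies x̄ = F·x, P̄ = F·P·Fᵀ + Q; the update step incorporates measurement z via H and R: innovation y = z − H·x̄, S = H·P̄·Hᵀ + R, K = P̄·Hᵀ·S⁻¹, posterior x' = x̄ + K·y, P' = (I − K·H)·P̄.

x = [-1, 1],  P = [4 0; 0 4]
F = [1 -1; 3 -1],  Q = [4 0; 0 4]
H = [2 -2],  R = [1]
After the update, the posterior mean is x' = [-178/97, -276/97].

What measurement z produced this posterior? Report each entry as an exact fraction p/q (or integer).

z = [2]

x̄ = F·x = [-2, -4]
P̄ = F·P·Fᵀ + Q = [12 16; 16 44]
S = H·P̄·Hᵀ + R = [97]
K = P̄·Hᵀ·S⁻¹ = [-8/97; -56/97]
x' − x̄ = [16/97, 112/97] = K·y
y = (KᵀK)⁻¹·Kᵀ·(x' − x̄) = [-2]
z = y + H·x̄ = [-2] + [4] = [2]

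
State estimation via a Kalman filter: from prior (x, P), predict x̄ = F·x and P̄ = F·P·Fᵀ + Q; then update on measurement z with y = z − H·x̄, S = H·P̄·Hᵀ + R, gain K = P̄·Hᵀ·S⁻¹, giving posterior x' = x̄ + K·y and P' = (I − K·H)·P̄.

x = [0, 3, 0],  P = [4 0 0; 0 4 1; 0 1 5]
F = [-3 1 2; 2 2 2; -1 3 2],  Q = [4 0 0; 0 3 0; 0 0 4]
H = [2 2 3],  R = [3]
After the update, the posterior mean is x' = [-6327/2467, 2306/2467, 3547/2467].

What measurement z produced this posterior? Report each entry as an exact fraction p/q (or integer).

z = [1]

x̄ = F·x = [3, 6, 9]
P̄ = F·P·Fᵀ + Q = [68 10 52; 10 63 46; 52 46 76]
S = H·P̄·Hᵀ + R = [2467]
K = P̄·Hᵀ·S⁻¹ = [312/2467; 284/2467; 424/2467]
x' − x̄ = [-13728/2467, -12496/2467, -18656/2467] = K·y
y = (KᵀK)⁻¹·Kᵀ·(x' − x̄) = [-44]
z = y + H·x̄ = [-44] + [45] = [1]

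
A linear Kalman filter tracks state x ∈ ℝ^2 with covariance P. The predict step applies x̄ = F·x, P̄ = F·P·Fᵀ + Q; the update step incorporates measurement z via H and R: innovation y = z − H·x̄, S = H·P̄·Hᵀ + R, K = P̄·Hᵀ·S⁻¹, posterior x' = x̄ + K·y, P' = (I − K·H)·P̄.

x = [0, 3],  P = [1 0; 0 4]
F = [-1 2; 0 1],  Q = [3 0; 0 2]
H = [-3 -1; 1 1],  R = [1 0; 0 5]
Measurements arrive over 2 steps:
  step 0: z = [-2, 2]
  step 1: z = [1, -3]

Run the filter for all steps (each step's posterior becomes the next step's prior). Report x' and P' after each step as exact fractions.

step 0: x' = [646/1441, 1151/1441], P' = [436/1441 -856/1441; -856/1441 2606/1441]
step 1: x' = [-311406/1271479, -532831/1271479], P' = [364907/1271479 -694652/1271479; -694652/1271479 2111792/1271479]

step 0: x̄ = F·x = [6, 3]
step 0: P̄ = F·P·Fᵀ + Q = [20 8; 8 6]
step 0: y = z − H·x̄ = [19, -7]
step 0: S = H·P̄·Hᵀ + R = [235 -98; -98 47]
step 0: K = P̄·Hᵀ·S⁻¹ = [-452/1441 -84/1441; -38/1441 350/1441]
step 0: x' = x̄ + K·y = [646/1441, 1151/1441]
step 0: P' = (I − K·H)·P̄ = [436/1441 -856/1441; -856/1441 2606/1441]
step 1: x̄ = F·x = [1656/1441, 1151/1441]
step 1: P̄ = F·P·Fᵀ + Q = [18607/1441 6068/1441; 6068/1441 5488/1441]
step 1: y = z − H·x̄ = [7560/1441, -7130/1441]
step 1: S = H·P̄·Hᵀ + R = [210800/1441 -85581/1441; -85581/1441 43436/1441]
step 1: K = P̄·Hᵀ·S⁻¹ = [-400069/1271479 -65949/1271479; -27836/1271479 283428/1271479]
step 1: x' = x̄ + K·y = [-311406/1271479, -532831/1271479]
step 1: P' = (I − K·H)·P̄ = [364907/1271479 -694652/1271479; -694652/1271479 2111792/1271479]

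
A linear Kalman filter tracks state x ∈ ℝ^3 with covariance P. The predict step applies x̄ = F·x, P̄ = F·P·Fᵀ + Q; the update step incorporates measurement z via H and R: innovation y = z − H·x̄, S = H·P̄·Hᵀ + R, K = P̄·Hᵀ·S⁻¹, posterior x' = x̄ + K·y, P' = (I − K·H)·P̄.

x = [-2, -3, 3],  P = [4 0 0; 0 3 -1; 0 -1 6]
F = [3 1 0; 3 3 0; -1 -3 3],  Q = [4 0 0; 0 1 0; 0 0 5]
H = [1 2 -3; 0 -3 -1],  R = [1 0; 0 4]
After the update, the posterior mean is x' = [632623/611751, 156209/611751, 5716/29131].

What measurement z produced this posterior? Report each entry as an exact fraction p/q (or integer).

x̄ = F·x = [-9, -15, 20]
P̄ = F·P·Fᵀ + Q = [43 45 -24; 45 64 -48; -24 -48 108]
S = H·P̄·Hᵀ + R = [2172 -507; -507 400]
K = P̄·Hᵀ·S⁻¹ = [25723/611751 -45719/203917; 53792/611751 -50683/203917; -7588/29131 -6996/29131]
x' − x̄ = [6138382/611751, 9332474/611751, -576904/29131] = K·y
y = (KᵀK)⁻¹·Kᵀ·(x' − x̄) = [100, -26]
z = y + H·x̄ = [100, -26] + [-99, 25] = [1, -1]

z = [1, -1]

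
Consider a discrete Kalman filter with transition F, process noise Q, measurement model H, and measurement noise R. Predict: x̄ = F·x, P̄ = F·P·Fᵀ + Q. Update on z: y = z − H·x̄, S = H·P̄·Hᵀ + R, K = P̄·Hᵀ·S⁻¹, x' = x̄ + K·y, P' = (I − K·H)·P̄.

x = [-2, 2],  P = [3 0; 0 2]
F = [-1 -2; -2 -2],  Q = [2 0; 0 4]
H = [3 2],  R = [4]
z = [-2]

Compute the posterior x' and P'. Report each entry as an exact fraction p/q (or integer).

x̄ = F·x = [-2, 0]
P̄ = F·P·Fᵀ + Q = [13 14; 14 24]
y = z − H·x̄ = [4]
S = H·P̄·Hᵀ + R = [385]
K = P̄·Hᵀ·S⁻¹ = [67/385; 18/77]
x' = x̄ + K·y = [-502/385, 72/77]
P' = (I − K·H)·P̄ = [516/385 -128/77; -128/77 228/77]

x' = [-502/385, 72/77]
P' = [516/385 -128/77; -128/77 228/77]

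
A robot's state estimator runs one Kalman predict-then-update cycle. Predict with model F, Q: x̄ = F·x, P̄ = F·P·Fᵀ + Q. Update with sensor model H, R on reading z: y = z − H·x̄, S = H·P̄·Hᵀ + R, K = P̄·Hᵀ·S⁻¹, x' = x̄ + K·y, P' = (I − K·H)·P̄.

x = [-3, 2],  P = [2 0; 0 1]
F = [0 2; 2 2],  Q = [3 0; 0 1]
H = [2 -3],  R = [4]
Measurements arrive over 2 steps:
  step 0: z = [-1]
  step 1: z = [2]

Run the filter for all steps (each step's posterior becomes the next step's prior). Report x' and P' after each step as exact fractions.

step 0: x' = [374/101, 263/101], P' = [703/101 466/101; 466/101 352/101]
step 1: x' = [22382/40425, -8066/40425], P' = [280039/40425 195218/40425; 195218/40425 153616/40425]

step 0: x̄ = F·x = [4, -2]
step 0: P̄ = F·P·Fᵀ + Q = [7 4; 4 13]
step 0: y = z − H·x̄ = [-15]
step 0: S = H·P̄·Hᵀ + R = [101]
step 0: K = P̄·Hᵀ·S⁻¹ = [2/101; -31/101]
step 0: x' = x̄ + K·y = [374/101, 263/101]
step 0: P' = (I − K·H)·P̄ = [703/101 466/101; 466/101 352/101]
step 1: x̄ = F·x = [526/101, 1274/101]
step 1: P̄ = F·P·Fᵀ + Q = [1711/101 3272/101; 3272/101 8049/101]
step 1: y = z − H·x̄ = [2972/101]
step 1: S = H·P̄·Hᵀ + R = [40425/101]
step 1: K = P̄·Hᵀ·S⁻¹ = [-6394/40425; -17603/40425]
step 1: x' = x̄ + K·y = [22382/40425, -8066/40425]
step 1: P' = (I − K·H)·P̄ = [280039/40425 195218/40425; 195218/40425 153616/40425]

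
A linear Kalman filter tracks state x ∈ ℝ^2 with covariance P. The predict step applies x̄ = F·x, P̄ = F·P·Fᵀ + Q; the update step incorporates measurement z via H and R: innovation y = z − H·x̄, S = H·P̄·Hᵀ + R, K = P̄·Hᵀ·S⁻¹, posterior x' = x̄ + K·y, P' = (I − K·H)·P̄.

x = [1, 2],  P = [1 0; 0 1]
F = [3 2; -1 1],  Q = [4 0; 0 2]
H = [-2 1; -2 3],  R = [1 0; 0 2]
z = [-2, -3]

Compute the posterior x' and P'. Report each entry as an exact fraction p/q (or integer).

x' = [74/61, -1/61]
P' = [771/1342 334/671; 334/671 406/671]

x̄ = F·x = [7, 1]
P̄ = F·P·Fᵀ + Q = [17 -1; -1 4]
y = z − H·x̄ = [11, 8]
S = H·P̄·Hᵀ + R = [77 88; 88 118]
K = P̄·Hᵀ·S⁻¹ = [-437/671 21/122; -262/671 25/61]
x' = x̄ + K·y = [74/61, -1/61]
P' = (I − K·H)·P̄ = [771/1342 334/671; 334/671 406/671]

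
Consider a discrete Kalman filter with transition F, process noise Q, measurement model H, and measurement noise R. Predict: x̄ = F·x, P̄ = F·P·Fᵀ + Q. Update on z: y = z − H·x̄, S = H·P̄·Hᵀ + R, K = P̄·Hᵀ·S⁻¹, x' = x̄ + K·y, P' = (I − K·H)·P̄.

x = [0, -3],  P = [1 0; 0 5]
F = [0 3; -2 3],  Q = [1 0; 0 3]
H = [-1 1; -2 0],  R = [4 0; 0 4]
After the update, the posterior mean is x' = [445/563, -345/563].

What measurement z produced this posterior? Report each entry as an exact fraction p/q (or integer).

x̄ = F·x = [-9, -9]
P̄ = F·P·Fᵀ + Q = [46 45; 45 52]
S = H·P̄·Hᵀ + R = [12 2; 2 188]
K = P̄·Hᵀ·S⁻¹ = [-1/563 -551/1126; 374/563 -547/1126]
x' − x̄ = [5512/563, 4722/563] = K·y
y = (KᵀK)⁻¹·Kᵀ·(x' − x̄) = [-2, -20]
z = y + H·x̄ = [-2, -20] + [0, 18] = [-2, -2]

z = [-2, -2]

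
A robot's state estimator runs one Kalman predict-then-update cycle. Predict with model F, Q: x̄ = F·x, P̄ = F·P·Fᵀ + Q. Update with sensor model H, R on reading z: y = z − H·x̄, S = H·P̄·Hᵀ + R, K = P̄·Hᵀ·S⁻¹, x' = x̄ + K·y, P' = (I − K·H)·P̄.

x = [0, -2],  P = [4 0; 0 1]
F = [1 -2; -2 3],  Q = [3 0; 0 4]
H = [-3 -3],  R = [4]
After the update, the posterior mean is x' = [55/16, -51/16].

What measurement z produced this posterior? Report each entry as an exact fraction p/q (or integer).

z = [-1]

x̄ = F·x = [4, -6]
P̄ = F·P·Fᵀ + Q = [11 -14; -14 29]
S = H·P̄·Hᵀ + R = [112]
K = P̄·Hᵀ·S⁻¹ = [9/112; -45/112]
x' − x̄ = [-9/16, 45/16] = K·y
y = (KᵀK)⁻¹·Kᵀ·(x' − x̄) = [-7]
z = y + H·x̄ = [-7] + [6] = [-1]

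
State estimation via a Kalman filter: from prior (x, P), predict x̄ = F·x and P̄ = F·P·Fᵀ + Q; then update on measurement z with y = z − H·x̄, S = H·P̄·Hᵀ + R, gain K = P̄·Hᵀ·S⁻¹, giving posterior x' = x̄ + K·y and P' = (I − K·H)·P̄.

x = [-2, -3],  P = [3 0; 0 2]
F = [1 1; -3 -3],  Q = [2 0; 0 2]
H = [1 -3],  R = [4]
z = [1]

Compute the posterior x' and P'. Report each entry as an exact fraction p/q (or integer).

x̄ = F·x = [-5, 15]
P̄ = F·P·Fᵀ + Q = [7 -15; -15 47]
y = z − H·x̄ = [51]
S = H·P̄·Hᵀ + R = [524]
K = P̄·Hᵀ·S⁻¹ = [13/131; -39/131]
x' = x̄ + K·y = [8/131, -24/131]
P' = (I − K·H)·P̄ = [241/131 63/131; 63/131 73/131]

x' = [8/131, -24/131]
P' = [241/131 63/131; 63/131 73/131]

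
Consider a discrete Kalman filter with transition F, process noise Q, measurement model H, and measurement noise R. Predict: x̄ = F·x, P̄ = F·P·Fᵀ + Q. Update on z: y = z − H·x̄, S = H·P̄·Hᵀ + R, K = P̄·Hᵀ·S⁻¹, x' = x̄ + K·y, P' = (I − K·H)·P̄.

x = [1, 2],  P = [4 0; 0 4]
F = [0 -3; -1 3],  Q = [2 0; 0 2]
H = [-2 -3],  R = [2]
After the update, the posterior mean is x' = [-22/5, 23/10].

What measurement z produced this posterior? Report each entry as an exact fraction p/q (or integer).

x̄ = F·x = [-6, 5]
P̄ = F·P·Fᵀ + Q = [38 -36; -36 42]
S = H·P̄·Hᵀ + R = [100]
K = P̄·Hᵀ·S⁻¹ = [8/25; -27/50]
x' − x̄ = [8/5, -27/10] = K·y
y = (KᵀK)⁻¹·Kᵀ·(x' − x̄) = [5]
z = y + H·x̄ = [5] + [-3] = [2]

z = [2]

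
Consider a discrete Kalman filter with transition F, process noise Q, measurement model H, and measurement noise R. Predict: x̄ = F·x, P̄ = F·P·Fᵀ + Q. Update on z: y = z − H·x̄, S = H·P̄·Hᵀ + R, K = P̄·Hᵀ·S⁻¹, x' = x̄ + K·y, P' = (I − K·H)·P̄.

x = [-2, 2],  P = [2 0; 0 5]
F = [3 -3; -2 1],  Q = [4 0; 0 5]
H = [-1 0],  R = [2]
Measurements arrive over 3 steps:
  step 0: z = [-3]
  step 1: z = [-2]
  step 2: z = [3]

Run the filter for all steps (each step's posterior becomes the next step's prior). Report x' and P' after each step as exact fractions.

step 0: x' = [59/23, 3/23], P' = [134/69 -18/23; -18/23 171/23]
step 1: x' = [5050/2403, -7013/2403], P' = [4714/2403 -1886/2403; -1886/2403 17407/2403]
step 2: x' = [-72841/27495, -199/27495], P' = [17974/9165 -21662/27495; -21662/27495 66449/9165]

step 0: x̄ = F·x = [-12, 6]
step 0: P̄ = F·P·Fᵀ + Q = [67 -27; -27 18]
step 0: y = z − H·x̄ = [-15]
step 0: S = H·P̄·Hᵀ + R = [69]
step 0: K = P̄·Hᵀ·S⁻¹ = [-67/69; 9/23]
step 0: x' = x̄ + K·y = [59/23, 3/23]
step 0: P' = (I − K·H)·P̄ = [134/69 -18/23; -18/23 171/23]
step 1: x̄ = F·x = [168/23, -5]
step 1: P̄ = F·P·Fᵀ + Q = [2357/23 -41; -41 70/3]
step 1: y = z − H·x̄ = [122/23]
step 1: S = H·P̄·Hᵀ + R = [2403/23]
step 1: K = P̄·Hᵀ·S⁻¹ = [-2357/2403; 943/2403]
step 1: x' = x̄ + K·y = [5050/2403, -7013/2403]
step 1: P' = (I − K·H)·P̄ = [4714/2403 -1886/2403; -1886/2403 17407/2403]
step 2: x̄ = F·x = [4021/267, -17113/2403]
step 2: P̄ = F·P·Fᵀ + Q = [8987/89 -10831/267; -10831/267 55822/2403]
step 2: y = z − H·x̄ = [4822/267]
step 2: S = H·P̄·Hᵀ + R = [9165/89]
step 2: K = P̄·Hᵀ·S⁻¹ = [-8987/9165; 10831/27495]
step 2: x' = x̄ + K·y = [-72841/27495, -199/27495]
step 2: P' = (I − K·H)·P̄ = [17974/9165 -21662/27495; -21662/27495 66449/9165]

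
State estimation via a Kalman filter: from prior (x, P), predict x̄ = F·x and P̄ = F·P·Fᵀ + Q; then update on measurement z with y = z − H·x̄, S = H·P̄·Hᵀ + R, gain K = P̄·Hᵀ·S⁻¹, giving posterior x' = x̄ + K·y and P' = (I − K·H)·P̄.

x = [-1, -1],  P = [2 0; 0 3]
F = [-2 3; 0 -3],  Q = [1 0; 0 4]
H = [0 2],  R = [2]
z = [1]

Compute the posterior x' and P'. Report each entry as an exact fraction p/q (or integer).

x' = [8/7, 34/63]
P' = [90/7 -3/7; -3/7 31/63]

x̄ = F·x = [-1, 3]
P̄ = F·P·Fᵀ + Q = [36 -27; -27 31]
y = z − H·x̄ = [-5]
S = H·P̄·Hᵀ + R = [126]
K = P̄·Hᵀ·S⁻¹ = [-3/7; 31/63]
x' = x̄ + K·y = [8/7, 34/63]
P' = (I − K·H)·P̄ = [90/7 -3/7; -3/7 31/63]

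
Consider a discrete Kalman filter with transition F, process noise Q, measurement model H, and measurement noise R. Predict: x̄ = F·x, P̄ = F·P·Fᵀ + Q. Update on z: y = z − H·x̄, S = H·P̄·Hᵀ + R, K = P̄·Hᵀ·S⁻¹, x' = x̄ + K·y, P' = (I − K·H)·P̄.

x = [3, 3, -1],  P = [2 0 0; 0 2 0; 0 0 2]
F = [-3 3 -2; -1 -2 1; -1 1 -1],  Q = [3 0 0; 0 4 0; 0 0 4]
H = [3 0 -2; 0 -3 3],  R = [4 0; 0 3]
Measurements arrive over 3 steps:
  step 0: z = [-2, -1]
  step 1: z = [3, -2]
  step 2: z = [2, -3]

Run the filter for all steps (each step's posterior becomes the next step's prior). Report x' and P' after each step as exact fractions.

step 0: x̄ = F·x = [2, -10, 1]
step 0: P̄ = F·P·Fᵀ + Q = [47 -10 16; -10 16 -4; 16 -4 10]
step 0: y = z − H·x̄ = [-6, -34]
step 0: S = H·P̄·Hᵀ + R = [275 150; 150 309]
step 0: K = P̄·Hᵀ·S⁻¹ = [431/1225 4/49; 734/20825 -176/833; 16/425 2/17]
step 0: x' = x̄ + K·y = [-3536/1225, -63054/20825, -1371/425]
step 0: P' = (I − K·H)·P̄ = [2796/1225 3232/1225 68/25; 3232/1225 85348/20825 1652/425; 68/25 1652/425 1702/425]
step 1: x̄ = F·x = [125532/20825, 119041/20825, 64237/20825]
step 1: P̄ = F·P·Fᵀ + Q = [311347/20825 138536/20825 114252/20825; 138536/20825 338318/20825 91226/20825; 114252/20825 91226/20825 141082/20825]
step 1: y = z − H·x̄ = [-26521/2975, 122762/20825]
step 1: S = H·P̄·Hᵀ + R = [42423/425 -73956/2975; -73956/2975 2735007/20825]
step 1: K = P̄·Hᵀ·S⁻¹ = [10094351/28903977 1140784/28903977; 4064516/86711931 -22732412/86711931; 3891952/86711931 5478656/86711931]
step 1: x' = x̄ + K·y = [30323057/9634659, 108475925/28903977, 88357837/28903977]
step 1: P' = (I − K·H)·P̄ = [31377940/9634659 119871244/28903977 121012028/28903977; 119871244/28903977 554023978/86711931 531291566/86711931; 121012028/28903977 531291566/86711931 536770222/86711931]
step 2: x̄ = F·x = [-124195412/28903977, -73187728/9634659, -70851083/28903977]
step 2: P̄ = F·P·Fᵀ + Q = [1442932663/86711931 294788714/28903977 583856956/86711931; 294788714/28903977 218814646/9634659 197023904/28903977; 583856956/86711931 197023904/28903977 664304956/86711931]
step 2: y = z − H·x̄ = [288692024/28903977, -177616078/9634659]
step 2: S = H·P̄·Hᵀ + R = [8984178043/86711931 -1047994046/28903977; -1047994046/28903977 1480397323/9634659]
step 2: K = P̄·Hᵀ·S⁻¹ = [151007889595/422151650749 7069030224/422151650749; 25366387002/422151650749 -125022957474/422151650749; 24318392956/422151650749 12699533428/422151650749]
step 2: x' = x̄ + K·y = [-435969250012/422151650749, -648617484876/422151650749, -1026028339375/422151650749]
step 2: P' = (I − K·H)·P̄ = [1593329709844/422151650749 2080909755352/422151650749 2087978785576/422151650749; 2080909755352/422151650749 3195654816498/422151650749 3070631859024/422151650749; 2087978785576/422151650749 3070631859024/422151650749 3083331392452/422151650749]

step 0: x' = [-3536/1225, -63054/20825, -1371/425], P' = [2796/1225 3232/1225 68/25; 3232/1225 85348/20825 1652/425; 68/25 1652/425 1702/425]
step 1: x' = [30323057/9634659, 108475925/28903977, 88357837/28903977], P' = [31377940/9634659 119871244/28903977 121012028/28903977; 119871244/28903977 554023978/86711931 531291566/86711931; 121012028/28903977 531291566/86711931 536770222/86711931]
step 2: x' = [-435969250012/422151650749, -648617484876/422151650749, -1026028339375/422151650749], P' = [1593329709844/422151650749 2080909755352/422151650749 2087978785576/422151650749; 2080909755352/422151650749 3195654816498/422151650749 3070631859024/422151650749; 2087978785576/422151650749 3070631859024/422151650749 3083331392452/422151650749]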